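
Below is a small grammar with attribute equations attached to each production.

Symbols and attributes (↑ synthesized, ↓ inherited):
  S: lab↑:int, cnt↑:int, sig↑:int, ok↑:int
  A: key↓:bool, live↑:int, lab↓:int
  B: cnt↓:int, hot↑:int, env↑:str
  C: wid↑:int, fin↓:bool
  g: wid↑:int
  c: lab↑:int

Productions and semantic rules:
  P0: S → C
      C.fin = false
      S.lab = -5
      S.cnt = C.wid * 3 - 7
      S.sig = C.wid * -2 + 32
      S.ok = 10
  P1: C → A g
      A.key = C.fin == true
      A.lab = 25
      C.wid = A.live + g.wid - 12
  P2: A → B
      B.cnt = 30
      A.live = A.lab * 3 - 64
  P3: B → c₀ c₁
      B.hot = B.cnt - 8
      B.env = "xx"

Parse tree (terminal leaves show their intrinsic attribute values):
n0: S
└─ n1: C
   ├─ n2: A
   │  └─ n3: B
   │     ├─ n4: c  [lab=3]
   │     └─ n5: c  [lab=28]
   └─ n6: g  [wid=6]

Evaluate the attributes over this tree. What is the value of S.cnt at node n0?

1. n1.fin = false  [false]
2. n2.key = false  [C.fin == true]
3. n2.lab = 25  [25]
4. n3.cnt = 30  [30]
5. n4.lab = 3  [terminal]
6. n5.lab = 28  [terminal]
7. n3.hot = 22  [B.cnt - 8]
8. n3.env = "xx"  ["xx"]
9. n2.live = 11  [A.lab * 3 - 64]
10. n6.wid = 6  [terminal]
11. n1.wid = 5  [A.live + g.wid - 12]
12. n0.lab = -5  [-5]
13. n0.cnt = 8  [C.wid * 3 - 7]
14. n0.sig = 22  [C.wid * -2 + 32]
15. n0.ok = 10  [10]

8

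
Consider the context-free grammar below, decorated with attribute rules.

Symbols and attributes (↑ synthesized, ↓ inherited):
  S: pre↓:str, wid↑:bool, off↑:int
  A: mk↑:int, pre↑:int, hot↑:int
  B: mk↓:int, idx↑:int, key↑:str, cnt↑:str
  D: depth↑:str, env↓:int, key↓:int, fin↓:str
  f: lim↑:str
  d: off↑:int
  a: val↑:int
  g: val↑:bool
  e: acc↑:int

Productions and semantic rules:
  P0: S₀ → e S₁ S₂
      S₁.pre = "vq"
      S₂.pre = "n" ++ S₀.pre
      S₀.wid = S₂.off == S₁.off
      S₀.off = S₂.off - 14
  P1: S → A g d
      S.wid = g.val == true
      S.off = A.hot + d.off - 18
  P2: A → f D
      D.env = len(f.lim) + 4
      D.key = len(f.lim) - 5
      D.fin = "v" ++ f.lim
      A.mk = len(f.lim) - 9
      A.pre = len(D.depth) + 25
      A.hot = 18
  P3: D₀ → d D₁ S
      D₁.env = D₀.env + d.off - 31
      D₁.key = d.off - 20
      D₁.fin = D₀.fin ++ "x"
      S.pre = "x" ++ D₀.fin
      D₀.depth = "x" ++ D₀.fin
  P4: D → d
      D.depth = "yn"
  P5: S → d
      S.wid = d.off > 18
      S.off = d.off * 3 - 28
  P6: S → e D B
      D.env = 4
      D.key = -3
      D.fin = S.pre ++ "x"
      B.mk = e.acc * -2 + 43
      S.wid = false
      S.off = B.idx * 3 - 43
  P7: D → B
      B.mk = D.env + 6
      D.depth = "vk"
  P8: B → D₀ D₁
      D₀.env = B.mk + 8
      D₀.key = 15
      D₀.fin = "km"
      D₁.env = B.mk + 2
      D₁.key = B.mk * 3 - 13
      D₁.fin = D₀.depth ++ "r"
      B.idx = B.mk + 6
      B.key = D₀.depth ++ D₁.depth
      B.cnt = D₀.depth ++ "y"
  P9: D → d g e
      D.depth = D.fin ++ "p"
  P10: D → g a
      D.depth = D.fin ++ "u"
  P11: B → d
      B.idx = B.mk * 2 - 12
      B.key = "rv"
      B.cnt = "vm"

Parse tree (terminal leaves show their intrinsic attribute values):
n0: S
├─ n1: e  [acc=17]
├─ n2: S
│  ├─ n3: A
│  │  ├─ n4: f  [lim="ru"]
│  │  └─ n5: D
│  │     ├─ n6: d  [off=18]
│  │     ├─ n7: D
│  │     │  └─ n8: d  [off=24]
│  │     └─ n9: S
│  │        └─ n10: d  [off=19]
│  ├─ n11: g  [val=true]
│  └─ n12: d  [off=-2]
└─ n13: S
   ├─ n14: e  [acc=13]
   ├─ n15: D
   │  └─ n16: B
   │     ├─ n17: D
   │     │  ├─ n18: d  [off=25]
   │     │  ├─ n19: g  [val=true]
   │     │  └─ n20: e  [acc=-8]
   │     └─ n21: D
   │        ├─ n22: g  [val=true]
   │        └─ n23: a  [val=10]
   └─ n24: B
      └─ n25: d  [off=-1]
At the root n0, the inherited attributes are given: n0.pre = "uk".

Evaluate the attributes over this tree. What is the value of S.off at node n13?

1. n0.pre = "uk"  [given at root]
2. n1.acc = 17  [terminal]
3. n2.pre = "vq"  ["vq"]
4. n4.lim = "ru"  [terminal]
5. n5.env = 6  [len(f.lim) + 4]
6. n5.key = -3  [len(f.lim) - 5]
7. n5.fin = "vru"  ["v" ++ f.lim]
8. n6.off = 18  [terminal]
9. n7.env = -7  [D₀.env + d.off - 31]
10. n7.key = -2  [d.off - 20]
11. n7.fin = "vrux"  [D₀.fin ++ "x"]
12. n8.off = 24  [terminal]
13. n7.depth = "yn"  ["yn"]
14. n9.pre = "xvru"  ["x" ++ D₀.fin]
15. n10.off = 19  [terminal]
16. n9.wid = true  [d.off > 18]
17. n9.off = 29  [d.off * 3 - 28]
18. n5.depth = "xvru"  ["x" ++ D₀.fin]
19. n3.mk = -7  [len(f.lim) - 9]
20. n3.pre = 29  [len(D.depth) + 25]
21. n3.hot = 18  [18]
22. n11.val = true  [terminal]
23. n12.off = -2  [terminal]
24. n2.wid = true  [g.val == true]
25. n2.off = -2  [A.hot + d.off - 18]
26. n13.pre = "nuk"  ["n" ++ S₀.pre]
27. n14.acc = 13  [terminal]
28. n15.env = 4  [4]
29. n15.key = -3  [-3]
30. n15.fin = "nukx"  [S.pre ++ "x"]
31. n16.mk = 10  [D.env + 6]
32. n17.env = 18  [B.mk + 8]
33. n17.key = 15  [15]
34. n17.fin = "km"  ["km"]
35. n18.off = 25  [terminal]
36. n19.val = true  [terminal]
37. n20.acc = -8  [terminal]
38. n17.depth = "kmp"  [D.fin ++ "p"]
39. n21.env = 12  [B.mk + 2]
40. n21.key = 17  [B.mk * 3 - 13]
41. n21.fin = "kmpr"  [D₀.depth ++ "r"]
42. n22.val = true  [terminal]
43. n23.val = 10  [terminal]
44. n21.depth = "kmpru"  [D.fin ++ "u"]
45. n16.idx = 16  [B.mk + 6]
46. n16.key = "kmpkmpru"  [D₀.depth ++ D₁.depth]
47. n16.cnt = "kmpy"  [D₀.depth ++ "y"]
48. n15.depth = "vk"  ["vk"]
49. n24.mk = 17  [e.acc * -2 + 43]
50. n25.off = -1  [terminal]
51. n24.idx = 22  [B.mk * 2 - 12]
52. n24.key = "rv"  ["rv"]
53. n24.cnt = "vm"  ["vm"]
54. n13.wid = false  [false]
55. n13.off = 23  [B.idx * 3 - 43]
56. n0.wid = false  [S₂.off == S₁.off]
57. n0.off = 9  [S₂.off - 14]

23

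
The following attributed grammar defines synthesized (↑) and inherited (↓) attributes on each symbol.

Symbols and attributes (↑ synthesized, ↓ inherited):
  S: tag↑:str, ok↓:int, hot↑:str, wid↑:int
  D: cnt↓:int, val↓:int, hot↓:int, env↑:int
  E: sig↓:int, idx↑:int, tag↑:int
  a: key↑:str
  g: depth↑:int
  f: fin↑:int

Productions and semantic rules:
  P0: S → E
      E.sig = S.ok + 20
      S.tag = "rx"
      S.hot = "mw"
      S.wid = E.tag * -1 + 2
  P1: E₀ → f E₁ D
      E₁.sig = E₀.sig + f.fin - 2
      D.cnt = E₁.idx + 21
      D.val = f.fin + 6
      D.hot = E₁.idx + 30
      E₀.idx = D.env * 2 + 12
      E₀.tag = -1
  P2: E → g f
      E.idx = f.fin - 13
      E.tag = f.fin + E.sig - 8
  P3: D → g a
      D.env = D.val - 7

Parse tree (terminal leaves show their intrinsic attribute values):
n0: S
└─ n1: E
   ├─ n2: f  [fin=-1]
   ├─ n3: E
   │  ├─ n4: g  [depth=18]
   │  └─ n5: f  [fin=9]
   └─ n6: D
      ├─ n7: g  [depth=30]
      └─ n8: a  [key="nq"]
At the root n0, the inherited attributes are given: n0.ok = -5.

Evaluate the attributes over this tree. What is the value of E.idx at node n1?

1. n0.ok = -5  [given at root]
2. n1.sig = 15  [S.ok + 20]
3. n2.fin = -1  [terminal]
4. n3.sig = 12  [E₀.sig + f.fin - 2]
5. n4.depth = 18  [terminal]
6. n5.fin = 9  [terminal]
7. n3.idx = -4  [f.fin - 13]
8. n3.tag = 13  [f.fin + E.sig - 8]
9. n6.cnt = 17  [E₁.idx + 21]
10. n6.val = 5  [f.fin + 6]
11. n6.hot = 26  [E₁.idx + 30]
12. n7.depth = 30  [terminal]
13. n8.key = "nq"  [terminal]
14. n6.env = -2  [D.val - 7]
15. n1.idx = 8  [D.env * 2 + 12]
16. n1.tag = -1  [-1]
17. n0.tag = "rx"  ["rx"]
18. n0.hot = "mw"  ["mw"]
19. n0.wid = 3  [E.tag * -1 + 2]

8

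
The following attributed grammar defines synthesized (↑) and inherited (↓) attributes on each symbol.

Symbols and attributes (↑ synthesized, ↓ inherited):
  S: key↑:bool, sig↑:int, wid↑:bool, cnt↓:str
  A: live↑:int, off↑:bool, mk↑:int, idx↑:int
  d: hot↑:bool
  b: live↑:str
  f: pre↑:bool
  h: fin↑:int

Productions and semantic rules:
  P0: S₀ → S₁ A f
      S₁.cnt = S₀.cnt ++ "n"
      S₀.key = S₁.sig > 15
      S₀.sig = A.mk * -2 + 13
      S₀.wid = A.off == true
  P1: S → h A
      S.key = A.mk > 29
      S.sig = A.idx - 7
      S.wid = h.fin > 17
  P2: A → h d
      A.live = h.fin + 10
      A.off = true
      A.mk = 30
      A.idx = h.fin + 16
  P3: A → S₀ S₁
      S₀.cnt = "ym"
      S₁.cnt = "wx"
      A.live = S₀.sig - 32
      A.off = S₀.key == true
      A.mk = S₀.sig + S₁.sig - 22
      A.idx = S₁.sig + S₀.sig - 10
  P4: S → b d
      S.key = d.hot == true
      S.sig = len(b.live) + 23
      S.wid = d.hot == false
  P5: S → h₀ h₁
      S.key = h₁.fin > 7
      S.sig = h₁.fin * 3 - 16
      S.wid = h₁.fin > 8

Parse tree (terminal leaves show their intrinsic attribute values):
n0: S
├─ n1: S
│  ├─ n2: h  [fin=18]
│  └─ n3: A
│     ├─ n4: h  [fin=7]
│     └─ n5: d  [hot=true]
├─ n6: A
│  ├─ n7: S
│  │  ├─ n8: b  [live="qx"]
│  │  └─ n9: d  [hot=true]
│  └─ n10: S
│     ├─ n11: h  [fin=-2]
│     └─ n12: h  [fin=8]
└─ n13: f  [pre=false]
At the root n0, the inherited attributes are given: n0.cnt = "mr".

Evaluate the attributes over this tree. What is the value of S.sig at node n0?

1. n0.cnt = "mr"  [given at root]
2. n1.cnt = "mrn"  [S₀.cnt ++ "n"]
3. n2.fin = 18  [terminal]
4. n4.fin = 7  [terminal]
5. n5.hot = true  [terminal]
6. n3.live = 17  [h.fin + 10]
7. n3.off = true  [true]
8. n3.mk = 30  [30]
9. n3.idx = 23  [h.fin + 16]
10. n1.key = true  [A.mk > 29]
11. n1.sig = 16  [A.idx - 7]
12. n1.wid = true  [h.fin > 17]
13. n7.cnt = "ym"  ["ym"]
14. n8.live = "qx"  [terminal]
15. n9.hot = true  [terminal]
16. n7.key = true  [d.hot == true]
17. n7.sig = 25  [len(b.live) + 23]
18. n7.wid = false  [d.hot == false]
19. n10.cnt = "wx"  ["wx"]
20. n11.fin = -2  [terminal]
21. n12.fin = 8  [terminal]
22. n10.key = true  [h₁.fin > 7]
23. n10.sig = 8  [h₁.fin * 3 - 16]
24. n10.wid = false  [h₁.fin > 8]
25. n6.live = -7  [S₀.sig - 32]
26. n6.off = true  [S₀.key == true]
27. n6.mk = 11  [S₀.sig + S₁.sig - 22]
28. n6.idx = 23  [S₁.sig + S₀.sig - 10]
29. n13.pre = false  [terminal]
30. n0.key = true  [S₁.sig > 15]
31. n0.sig = -9  [A.mk * -2 + 13]
32. n0.wid = true  [A.off == true]

-9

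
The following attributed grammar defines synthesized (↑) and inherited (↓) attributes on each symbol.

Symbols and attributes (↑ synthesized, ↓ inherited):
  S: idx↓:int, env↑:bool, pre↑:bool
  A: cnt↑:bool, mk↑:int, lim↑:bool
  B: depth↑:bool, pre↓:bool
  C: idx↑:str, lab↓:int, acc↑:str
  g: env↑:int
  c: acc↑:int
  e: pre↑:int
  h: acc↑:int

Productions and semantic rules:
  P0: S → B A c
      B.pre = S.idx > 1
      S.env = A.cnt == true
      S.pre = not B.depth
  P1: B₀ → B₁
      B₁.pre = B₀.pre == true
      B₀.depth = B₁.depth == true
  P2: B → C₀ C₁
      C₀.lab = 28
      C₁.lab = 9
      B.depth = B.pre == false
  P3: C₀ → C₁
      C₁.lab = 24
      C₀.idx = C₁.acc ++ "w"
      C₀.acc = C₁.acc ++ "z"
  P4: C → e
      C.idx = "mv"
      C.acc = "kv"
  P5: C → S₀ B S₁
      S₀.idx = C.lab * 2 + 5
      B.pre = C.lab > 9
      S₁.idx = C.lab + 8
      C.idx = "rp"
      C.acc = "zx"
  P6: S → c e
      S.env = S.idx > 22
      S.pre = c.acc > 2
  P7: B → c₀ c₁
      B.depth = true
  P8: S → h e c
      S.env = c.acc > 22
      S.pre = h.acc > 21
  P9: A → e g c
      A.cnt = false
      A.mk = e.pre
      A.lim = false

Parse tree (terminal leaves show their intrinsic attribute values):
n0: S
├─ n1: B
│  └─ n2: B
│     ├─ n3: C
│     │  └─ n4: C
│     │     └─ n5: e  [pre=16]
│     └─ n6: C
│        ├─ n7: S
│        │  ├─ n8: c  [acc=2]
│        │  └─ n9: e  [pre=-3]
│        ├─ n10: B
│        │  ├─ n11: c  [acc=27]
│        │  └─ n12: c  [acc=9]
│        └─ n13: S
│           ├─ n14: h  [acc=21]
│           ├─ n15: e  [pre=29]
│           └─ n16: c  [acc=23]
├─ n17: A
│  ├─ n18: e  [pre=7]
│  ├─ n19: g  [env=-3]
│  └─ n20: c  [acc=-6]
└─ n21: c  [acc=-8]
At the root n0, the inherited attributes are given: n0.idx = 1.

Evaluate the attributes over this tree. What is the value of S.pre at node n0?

false

1. n0.idx = 1  [given at root]
2. n1.pre = false  [S.idx > 1]
3. n2.pre = false  [B₀.pre == true]
4. n3.lab = 28  [28]
5. n4.lab = 24  [24]
6. n5.pre = 16  [terminal]
7. n4.idx = "mv"  ["mv"]
8. n4.acc = "kv"  ["kv"]
9. n3.idx = "kvw"  [C₁.acc ++ "w"]
10. n3.acc = "kvz"  [C₁.acc ++ "z"]
11. n6.lab = 9  [9]
12. n7.idx = 23  [C.lab * 2 + 5]
13. n8.acc = 2  [terminal]
14. n9.pre = -3  [terminal]
15. n7.env = true  [S.idx > 22]
16. n7.pre = false  [c.acc > 2]
17. n10.pre = false  [C.lab > 9]
18. n11.acc = 27  [terminal]
19. n12.acc = 9  [terminal]
20. n10.depth = true  [true]
21. n13.idx = 17  [C.lab + 8]
22. n14.acc = 21  [terminal]
23. n15.pre = 29  [terminal]
24. n16.acc = 23  [terminal]
25. n13.env = true  [c.acc > 22]
26. n13.pre = false  [h.acc > 21]
27. n6.idx = "rp"  ["rp"]
28. n6.acc = "zx"  ["zx"]
29. n2.depth = true  [B.pre == false]
30. n1.depth = true  [B₁.depth == true]
31. n18.pre = 7  [terminal]
32. n19.env = -3  [terminal]
33. n20.acc = -6  [terminal]
34. n17.cnt = false  [false]
35. n17.mk = 7  [e.pre]
36. n17.lim = false  [false]
37. n21.acc = -8  [terminal]
38. n0.env = false  [A.cnt == true]
39. n0.pre = false  [not B.depth]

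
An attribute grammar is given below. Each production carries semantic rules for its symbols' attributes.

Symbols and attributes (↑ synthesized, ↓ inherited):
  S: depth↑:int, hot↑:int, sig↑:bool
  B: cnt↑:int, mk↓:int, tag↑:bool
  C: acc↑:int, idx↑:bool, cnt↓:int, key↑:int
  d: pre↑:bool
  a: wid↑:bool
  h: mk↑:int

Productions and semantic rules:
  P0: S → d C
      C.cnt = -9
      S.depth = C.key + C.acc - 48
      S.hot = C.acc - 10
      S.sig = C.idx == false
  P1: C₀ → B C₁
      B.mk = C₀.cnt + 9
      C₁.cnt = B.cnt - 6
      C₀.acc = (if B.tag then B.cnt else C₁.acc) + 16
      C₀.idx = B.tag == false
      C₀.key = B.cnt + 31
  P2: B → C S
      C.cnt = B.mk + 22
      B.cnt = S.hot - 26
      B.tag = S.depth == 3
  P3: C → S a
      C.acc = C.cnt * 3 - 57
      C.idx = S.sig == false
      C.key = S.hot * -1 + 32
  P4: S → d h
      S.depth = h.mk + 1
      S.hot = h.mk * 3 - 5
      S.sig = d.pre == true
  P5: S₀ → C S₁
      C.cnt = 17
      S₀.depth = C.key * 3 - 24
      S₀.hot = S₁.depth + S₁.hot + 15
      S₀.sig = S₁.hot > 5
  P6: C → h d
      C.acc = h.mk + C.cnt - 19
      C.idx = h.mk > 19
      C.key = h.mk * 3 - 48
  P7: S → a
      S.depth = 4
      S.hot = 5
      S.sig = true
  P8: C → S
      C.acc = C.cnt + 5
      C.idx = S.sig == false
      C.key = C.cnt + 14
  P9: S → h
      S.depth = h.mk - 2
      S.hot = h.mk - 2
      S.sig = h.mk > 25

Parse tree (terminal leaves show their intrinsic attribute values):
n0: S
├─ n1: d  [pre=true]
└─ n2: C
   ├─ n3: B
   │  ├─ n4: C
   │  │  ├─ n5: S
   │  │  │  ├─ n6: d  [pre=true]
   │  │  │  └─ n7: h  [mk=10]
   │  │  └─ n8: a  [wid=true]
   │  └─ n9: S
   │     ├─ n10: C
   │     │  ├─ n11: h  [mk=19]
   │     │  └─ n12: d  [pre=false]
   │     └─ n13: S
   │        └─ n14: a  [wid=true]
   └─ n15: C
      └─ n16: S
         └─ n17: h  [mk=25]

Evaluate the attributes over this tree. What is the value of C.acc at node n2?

1. n1.pre = true  [terminal]
2. n2.cnt = -9  [-9]
3. n3.mk = 0  [C₀.cnt + 9]
4. n4.cnt = 22  [B.mk + 22]
5. n6.pre = true  [terminal]
6. n7.mk = 10  [terminal]
7. n5.depth = 11  [h.mk + 1]
8. n5.hot = 25  [h.mk * 3 - 5]
9. n5.sig = true  [d.pre == true]
10. n8.wid = true  [terminal]
11. n4.acc = 9  [C.cnt * 3 - 57]
12. n4.idx = false  [S.sig == false]
13. n4.key = 7  [S.hot * -1 + 32]
14. n10.cnt = 17  [17]
15. n11.mk = 19  [terminal]
16. n12.pre = false  [terminal]
17. n10.acc = 17  [h.mk + C.cnt - 19]
18. n10.idx = false  [h.mk > 19]
19. n10.key = 9  [h.mk * 3 - 48]
20. n14.wid = true  [terminal]
21. n13.depth = 4  [4]
22. n13.hot = 5  [5]
23. n13.sig = true  [true]
24. n9.depth = 3  [C.key * 3 - 24]
25. n9.hot = 24  [S₁.depth + S₁.hot + 15]
26. n9.sig = false  [S₁.hot > 5]
27. n3.cnt = -2  [S.hot - 26]
28. n3.tag = true  [S.depth == 3]
29. n15.cnt = -8  [B.cnt - 6]
30. n17.mk = 25  [terminal]
31. n16.depth = 23  [h.mk - 2]
32. n16.hot = 23  [h.mk - 2]
33. n16.sig = false  [h.mk > 25]
34. n15.acc = -3  [C.cnt + 5]
35. n15.idx = true  [S.sig == false]
36. n15.key = 6  [C.cnt + 14]
37. n2.acc = 14  [(if B.tag then B.cnt else C₁.acc) + 16]
38. n2.idx = false  [B.tag == false]
39. n2.key = 29  [B.cnt + 31]
40. n0.depth = -5  [C.key + C.acc - 48]
41. n0.hot = 4  [C.acc - 10]
42. n0.sig = true  [C.idx == false]

14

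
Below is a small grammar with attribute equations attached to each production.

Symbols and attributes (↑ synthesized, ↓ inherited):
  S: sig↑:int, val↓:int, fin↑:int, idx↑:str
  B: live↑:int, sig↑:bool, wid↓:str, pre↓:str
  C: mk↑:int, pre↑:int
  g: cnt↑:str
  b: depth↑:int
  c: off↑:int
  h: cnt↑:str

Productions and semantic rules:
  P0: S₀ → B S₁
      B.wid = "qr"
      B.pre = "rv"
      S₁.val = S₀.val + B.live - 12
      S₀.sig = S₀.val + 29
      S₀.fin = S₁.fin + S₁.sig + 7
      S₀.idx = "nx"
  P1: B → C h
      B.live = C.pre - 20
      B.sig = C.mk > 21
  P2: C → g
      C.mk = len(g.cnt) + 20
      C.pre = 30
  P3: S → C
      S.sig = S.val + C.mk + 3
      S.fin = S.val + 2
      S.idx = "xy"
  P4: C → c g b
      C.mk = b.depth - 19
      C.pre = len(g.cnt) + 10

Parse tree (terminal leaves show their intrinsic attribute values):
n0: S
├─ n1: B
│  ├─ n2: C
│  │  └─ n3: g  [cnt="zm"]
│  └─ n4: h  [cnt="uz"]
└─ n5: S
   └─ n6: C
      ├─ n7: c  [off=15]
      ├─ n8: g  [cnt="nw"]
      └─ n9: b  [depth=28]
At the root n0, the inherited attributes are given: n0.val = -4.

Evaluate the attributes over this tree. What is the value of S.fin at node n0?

1. n0.val = -4  [given at root]
2. n1.wid = "qr"  ["qr"]
3. n1.pre = "rv"  ["rv"]
4. n3.cnt = "zm"  [terminal]
5. n2.mk = 22  [len(g.cnt) + 20]
6. n2.pre = 30  [30]
7. n4.cnt = "uz"  [terminal]
8. n1.live = 10  [C.pre - 20]
9. n1.sig = true  [C.mk > 21]
10. n5.val = -6  [S₀.val + B.live - 12]
11. n7.off = 15  [terminal]
12. n8.cnt = "nw"  [terminal]
13. n9.depth = 28  [terminal]
14. n6.mk = 9  [b.depth - 19]
15. n6.pre = 12  [len(g.cnt) + 10]
16. n5.sig = 6  [S.val + C.mk + 3]
17. n5.fin = -4  [S.val + 2]
18. n5.idx = "xy"  ["xy"]
19. n0.sig = 25  [S₀.val + 29]
20. n0.fin = 9  [S₁.fin + S₁.sig + 7]
21. n0.idx = "nx"  ["nx"]

9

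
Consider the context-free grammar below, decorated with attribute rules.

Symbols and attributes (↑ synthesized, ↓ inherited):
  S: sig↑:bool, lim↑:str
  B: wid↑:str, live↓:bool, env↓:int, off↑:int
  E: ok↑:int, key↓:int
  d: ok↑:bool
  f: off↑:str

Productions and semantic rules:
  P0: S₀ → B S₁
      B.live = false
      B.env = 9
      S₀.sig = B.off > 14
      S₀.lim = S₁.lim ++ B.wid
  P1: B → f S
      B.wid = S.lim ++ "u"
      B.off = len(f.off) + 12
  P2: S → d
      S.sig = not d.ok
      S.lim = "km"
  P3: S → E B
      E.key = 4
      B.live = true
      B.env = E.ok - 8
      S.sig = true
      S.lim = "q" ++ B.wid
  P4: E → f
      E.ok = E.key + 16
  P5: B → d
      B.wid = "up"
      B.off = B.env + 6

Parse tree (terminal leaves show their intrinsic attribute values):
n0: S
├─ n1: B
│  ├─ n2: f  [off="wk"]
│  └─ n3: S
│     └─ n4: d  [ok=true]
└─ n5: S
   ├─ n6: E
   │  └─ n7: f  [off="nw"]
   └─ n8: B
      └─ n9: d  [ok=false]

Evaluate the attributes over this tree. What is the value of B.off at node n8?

18

1. n1.live = false  [false]
2. n1.env = 9  [9]
3. n2.off = "wk"  [terminal]
4. n4.ok = true  [terminal]
5. n3.sig = false  [not d.ok]
6. n3.lim = "km"  ["km"]
7. n1.wid = "kmu"  [S.lim ++ "u"]
8. n1.off = 14  [len(f.off) + 12]
9. n6.key = 4  [4]
10. n7.off = "nw"  [terminal]
11. n6.ok = 20  [E.key + 16]
12. n8.live = true  [true]
13. n8.env = 12  [E.ok - 8]
14. n9.ok = false  [terminal]
15. n8.wid = "up"  ["up"]
16. n8.off = 18  [B.env + 6]
17. n5.sig = true  [true]
18. n5.lim = "qup"  ["q" ++ B.wid]
19. n0.sig = false  [B.off > 14]
20. n0.lim = "qupkmu"  [S₁.lim ++ B.wid]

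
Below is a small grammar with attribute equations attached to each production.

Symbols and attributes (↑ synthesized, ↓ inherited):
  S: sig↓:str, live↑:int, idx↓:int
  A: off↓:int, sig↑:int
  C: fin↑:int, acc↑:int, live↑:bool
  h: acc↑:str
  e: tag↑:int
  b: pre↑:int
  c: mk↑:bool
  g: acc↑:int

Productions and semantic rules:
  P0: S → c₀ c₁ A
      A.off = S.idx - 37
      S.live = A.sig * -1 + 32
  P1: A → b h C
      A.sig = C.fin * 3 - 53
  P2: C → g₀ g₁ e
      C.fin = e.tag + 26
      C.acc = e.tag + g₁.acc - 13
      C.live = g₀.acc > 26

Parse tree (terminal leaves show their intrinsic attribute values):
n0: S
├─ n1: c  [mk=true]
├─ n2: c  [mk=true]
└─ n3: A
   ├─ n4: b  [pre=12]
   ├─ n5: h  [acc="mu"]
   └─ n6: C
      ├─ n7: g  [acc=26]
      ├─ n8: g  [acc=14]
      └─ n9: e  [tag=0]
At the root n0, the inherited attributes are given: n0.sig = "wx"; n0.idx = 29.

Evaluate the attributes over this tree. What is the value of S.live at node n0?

7

1. n0.sig = "wx"  [given at root]
2. n0.idx = 29  [given at root]
3. n1.mk = true  [terminal]
4. n2.mk = true  [terminal]
5. n3.off = -8  [S.idx - 37]
6. n4.pre = 12  [terminal]
7. n5.acc = "mu"  [terminal]
8. n7.acc = 26  [terminal]
9. n8.acc = 14  [terminal]
10. n9.tag = 0  [terminal]
11. n6.fin = 26  [e.tag + 26]
12. n6.acc = 1  [e.tag + g₁.acc - 13]
13. n6.live = false  [g₀.acc > 26]
14. n3.sig = 25  [C.fin * 3 - 53]
15. n0.live = 7  [A.sig * -1 + 32]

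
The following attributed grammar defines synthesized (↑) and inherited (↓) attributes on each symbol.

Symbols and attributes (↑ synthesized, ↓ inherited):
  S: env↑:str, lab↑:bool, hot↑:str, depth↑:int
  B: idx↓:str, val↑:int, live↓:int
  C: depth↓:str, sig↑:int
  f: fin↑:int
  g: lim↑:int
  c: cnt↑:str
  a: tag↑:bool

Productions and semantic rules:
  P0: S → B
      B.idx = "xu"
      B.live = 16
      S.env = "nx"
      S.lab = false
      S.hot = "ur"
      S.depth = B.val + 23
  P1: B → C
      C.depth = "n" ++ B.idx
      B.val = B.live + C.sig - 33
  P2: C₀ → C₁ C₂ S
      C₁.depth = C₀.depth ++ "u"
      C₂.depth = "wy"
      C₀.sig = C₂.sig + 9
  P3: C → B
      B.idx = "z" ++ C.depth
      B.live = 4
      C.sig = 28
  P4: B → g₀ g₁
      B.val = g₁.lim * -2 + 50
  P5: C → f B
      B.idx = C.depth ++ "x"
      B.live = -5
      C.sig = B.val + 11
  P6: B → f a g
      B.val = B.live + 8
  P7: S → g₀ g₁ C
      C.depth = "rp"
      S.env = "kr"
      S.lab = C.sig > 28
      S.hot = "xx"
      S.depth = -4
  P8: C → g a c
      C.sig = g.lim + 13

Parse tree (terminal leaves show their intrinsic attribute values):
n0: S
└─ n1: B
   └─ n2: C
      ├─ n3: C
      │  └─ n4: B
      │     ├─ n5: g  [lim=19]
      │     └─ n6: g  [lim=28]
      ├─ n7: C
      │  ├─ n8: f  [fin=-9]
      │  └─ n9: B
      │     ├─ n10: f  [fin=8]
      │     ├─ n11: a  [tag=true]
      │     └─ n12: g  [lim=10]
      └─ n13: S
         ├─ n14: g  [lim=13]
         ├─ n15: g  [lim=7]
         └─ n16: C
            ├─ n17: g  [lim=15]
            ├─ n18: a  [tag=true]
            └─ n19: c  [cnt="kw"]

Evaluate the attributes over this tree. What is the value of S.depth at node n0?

1. n1.idx = "xu"  ["xu"]
2. n1.live = 16  [16]
3. n2.depth = "nxu"  ["n" ++ B.idx]
4. n3.depth = "nxuu"  [C₀.depth ++ "u"]
5. n4.idx = "znxuu"  ["z" ++ C.depth]
6. n4.live = 4  [4]
7. n5.lim = 19  [terminal]
8. n6.lim = 28  [terminal]
9. n4.val = -6  [g₁.lim * -2 + 50]
10. n3.sig = 28  [28]
11. n7.depth = "wy"  ["wy"]
12. n8.fin = -9  [terminal]
13. n9.idx = "wyx"  [C.depth ++ "x"]
14. n9.live = -5  [-5]
15. n10.fin = 8  [terminal]
16. n11.tag = true  [terminal]
17. n12.lim = 10  [terminal]
18. n9.val = 3  [B.live + 8]
19. n7.sig = 14  [B.val + 11]
20. n14.lim = 13  [terminal]
21. n15.lim = 7  [terminal]
22. n16.depth = "rp"  ["rp"]
23. n17.lim = 15  [terminal]
24. n18.tag = true  [terminal]
25. n19.cnt = "kw"  [terminal]
26. n16.sig = 28  [g.lim + 13]
27. n13.env = "kr"  ["kr"]
28. n13.lab = false  [C.sig > 28]
29. n13.hot = "xx"  ["xx"]
30. n13.depth = -4  [-4]
31. n2.sig = 23  [C₂.sig + 9]
32. n1.val = 6  [B.live + C.sig - 33]
33. n0.env = "nx"  ["nx"]
34. n0.lab = false  [false]
35. n0.hot = "ur"  ["ur"]
36. n0.depth = 29  [B.val + 23]

29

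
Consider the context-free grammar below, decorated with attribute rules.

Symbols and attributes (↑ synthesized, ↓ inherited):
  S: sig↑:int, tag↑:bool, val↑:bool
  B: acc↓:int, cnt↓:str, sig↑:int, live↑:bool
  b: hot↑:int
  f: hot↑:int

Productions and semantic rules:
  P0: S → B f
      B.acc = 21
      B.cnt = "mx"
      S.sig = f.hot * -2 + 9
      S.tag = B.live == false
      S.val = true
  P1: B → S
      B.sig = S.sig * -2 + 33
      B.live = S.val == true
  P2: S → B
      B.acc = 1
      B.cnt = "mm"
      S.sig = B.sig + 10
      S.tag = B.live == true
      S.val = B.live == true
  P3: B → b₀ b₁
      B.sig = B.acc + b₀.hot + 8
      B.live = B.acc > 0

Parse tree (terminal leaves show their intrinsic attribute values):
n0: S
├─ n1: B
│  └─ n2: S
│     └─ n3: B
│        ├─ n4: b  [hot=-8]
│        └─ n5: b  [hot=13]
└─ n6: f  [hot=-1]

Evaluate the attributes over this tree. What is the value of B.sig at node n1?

11

1. n1.acc = 21  [21]
2. n1.cnt = "mx"  ["mx"]
3. n3.acc = 1  [1]
4. n3.cnt = "mm"  ["mm"]
5. n4.hot = -8  [terminal]
6. n5.hot = 13  [terminal]
7. n3.sig = 1  [B.acc + b₀.hot + 8]
8. n3.live = true  [B.acc > 0]
9. n2.sig = 11  [B.sig + 10]
10. n2.tag = true  [B.live == true]
11. n2.val = true  [B.live == true]
12. n1.sig = 11  [S.sig * -2 + 33]
13. n1.live = true  [S.val == true]
14. n6.hot = -1  [terminal]
15. n0.sig = 11  [f.hot * -2 + 9]
16. n0.tag = false  [B.live == false]
17. n0.val = true  [true]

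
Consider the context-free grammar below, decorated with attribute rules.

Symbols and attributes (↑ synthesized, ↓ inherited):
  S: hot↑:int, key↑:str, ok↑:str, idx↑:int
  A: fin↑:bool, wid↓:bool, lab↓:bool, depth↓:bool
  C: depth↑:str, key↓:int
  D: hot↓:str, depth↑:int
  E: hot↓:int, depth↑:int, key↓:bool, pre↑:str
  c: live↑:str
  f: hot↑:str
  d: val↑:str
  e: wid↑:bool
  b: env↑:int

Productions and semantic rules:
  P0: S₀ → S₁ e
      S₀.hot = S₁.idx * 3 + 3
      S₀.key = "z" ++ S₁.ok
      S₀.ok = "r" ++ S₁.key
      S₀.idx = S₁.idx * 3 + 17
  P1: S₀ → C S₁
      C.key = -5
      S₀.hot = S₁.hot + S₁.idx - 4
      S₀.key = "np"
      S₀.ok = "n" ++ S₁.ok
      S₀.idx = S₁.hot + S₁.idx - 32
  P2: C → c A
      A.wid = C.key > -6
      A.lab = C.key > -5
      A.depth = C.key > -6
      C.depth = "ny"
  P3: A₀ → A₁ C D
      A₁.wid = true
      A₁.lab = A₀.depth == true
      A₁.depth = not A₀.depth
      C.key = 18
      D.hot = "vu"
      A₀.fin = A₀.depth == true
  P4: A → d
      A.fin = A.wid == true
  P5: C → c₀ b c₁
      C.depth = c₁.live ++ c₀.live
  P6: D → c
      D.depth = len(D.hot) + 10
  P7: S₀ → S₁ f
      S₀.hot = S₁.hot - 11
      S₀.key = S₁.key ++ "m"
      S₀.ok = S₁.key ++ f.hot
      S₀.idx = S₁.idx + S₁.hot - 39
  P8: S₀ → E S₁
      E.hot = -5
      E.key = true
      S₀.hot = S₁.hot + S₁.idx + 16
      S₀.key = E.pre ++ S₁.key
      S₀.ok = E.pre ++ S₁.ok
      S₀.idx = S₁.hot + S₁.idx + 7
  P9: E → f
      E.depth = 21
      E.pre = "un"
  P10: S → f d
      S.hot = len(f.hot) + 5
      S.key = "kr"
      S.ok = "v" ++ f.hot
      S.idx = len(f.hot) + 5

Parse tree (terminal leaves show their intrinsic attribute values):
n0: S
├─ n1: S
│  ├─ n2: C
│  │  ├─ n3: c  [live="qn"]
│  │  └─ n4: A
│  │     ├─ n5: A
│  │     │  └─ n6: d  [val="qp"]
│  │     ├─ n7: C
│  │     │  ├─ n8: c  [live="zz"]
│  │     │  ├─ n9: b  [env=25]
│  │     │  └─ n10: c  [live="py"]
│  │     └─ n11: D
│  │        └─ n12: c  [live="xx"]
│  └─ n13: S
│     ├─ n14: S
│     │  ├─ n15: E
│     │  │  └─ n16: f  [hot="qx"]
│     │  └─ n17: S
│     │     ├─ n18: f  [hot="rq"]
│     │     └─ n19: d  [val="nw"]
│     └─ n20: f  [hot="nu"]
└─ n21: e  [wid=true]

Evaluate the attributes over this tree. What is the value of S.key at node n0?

"znunkrnu"

1. n2.key = -5  [-5]
2. n3.live = "qn"  [terminal]
3. n4.wid = true  [C.key > -6]
4. n4.lab = false  [C.key > -5]
5. n4.depth = true  [C.key > -6]
6. n5.wid = true  [true]
7. n5.lab = true  [A₀.depth == true]
8. n5.depth = false  [not A₀.depth]
9. n6.val = "qp"  [terminal]
10. n5.fin = true  [A.wid == true]
11. n7.key = 18  [18]
12. n8.live = "zz"  [terminal]
13. n9.env = 25  [terminal]
14. n10.live = "py"  [terminal]
15. n7.depth = "pyzz"  [c₁.live ++ c₀.live]
16. n11.hot = "vu"  ["vu"]
17. n12.live = "xx"  [terminal]
18. n11.depth = 12  [len(D.hot) + 10]
19. n4.fin = true  [A₀.depth == true]
20. n2.depth = "ny"  ["ny"]
21. n15.hot = -5  [-5]
22. n15.key = true  [true]
23. n16.hot = "qx"  [terminal]
24. n15.depth = 21  [21]
25. n15.pre = "un"  ["un"]
26. n18.hot = "rq"  [terminal]
27. n19.val = "nw"  [terminal]
28. n17.hot = 7  [len(f.hot) + 5]
29. n17.key = "kr"  ["kr"]
30. n17.ok = "vrq"  ["v" ++ f.hot]
31. n17.idx = 7  [len(f.hot) + 5]
32. n14.hot = 30  [S₁.hot + S₁.idx + 16]
33. n14.key = "unkr"  [E.pre ++ S₁.key]
34. n14.ok = "unvrq"  [E.pre ++ S₁.ok]
35. n14.idx = 21  [S₁.hot + S₁.idx + 7]
36. n20.hot = "nu"  [terminal]
37. n13.hot = 19  [S₁.hot - 11]
38. n13.key = "unkrm"  [S₁.key ++ "m"]
39. n13.ok = "unkrnu"  [S₁.key ++ f.hot]
40. n13.idx = 12  [S₁.idx + S₁.hot - 39]
41. n1.hot = 27  [S₁.hot + S₁.idx - 4]
42. n1.key = "np"  ["np"]
43. n1.ok = "nunkrnu"  ["n" ++ S₁.ok]
44. n1.idx = -1  [S₁.hot + S₁.idx - 32]
45. n21.wid = true  [terminal]
46. n0.hot = 0  [S₁.idx * 3 + 3]
47. n0.key = "znunkrnu"  ["z" ++ S₁.ok]
48. n0.ok = "rnp"  ["r" ++ S₁.key]
49. n0.idx = 14  [S₁.idx * 3 + 17]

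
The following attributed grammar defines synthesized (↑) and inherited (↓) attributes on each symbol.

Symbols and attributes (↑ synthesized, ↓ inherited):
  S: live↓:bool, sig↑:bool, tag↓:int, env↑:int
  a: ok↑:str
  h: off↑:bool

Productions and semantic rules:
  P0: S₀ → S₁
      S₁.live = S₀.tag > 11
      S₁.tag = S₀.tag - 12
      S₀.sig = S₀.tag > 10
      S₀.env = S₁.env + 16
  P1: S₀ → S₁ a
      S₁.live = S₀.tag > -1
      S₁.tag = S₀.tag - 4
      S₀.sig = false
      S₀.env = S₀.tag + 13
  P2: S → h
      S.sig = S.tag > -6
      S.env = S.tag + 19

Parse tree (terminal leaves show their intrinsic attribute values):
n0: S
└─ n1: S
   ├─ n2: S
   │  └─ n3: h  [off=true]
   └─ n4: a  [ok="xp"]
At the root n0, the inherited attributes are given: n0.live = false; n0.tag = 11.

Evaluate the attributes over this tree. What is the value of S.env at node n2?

1. n0.live = false  [given at root]
2. n0.tag = 11  [given at root]
3. n1.live = false  [S₀.tag > 11]
4. n1.tag = -1  [S₀.tag - 12]
5. n2.live = false  [S₀.tag > -1]
6. n2.tag = -5  [S₀.tag - 4]
7. n3.off = true  [terminal]
8. n2.sig = true  [S.tag > -6]
9. n2.env = 14  [S.tag + 19]
10. n4.ok = "xp"  [terminal]
11. n1.sig = false  [false]
12. n1.env = 12  [S₀.tag + 13]
13. n0.sig = true  [S₀.tag > 10]
14. n0.env = 28  [S₁.env + 16]

14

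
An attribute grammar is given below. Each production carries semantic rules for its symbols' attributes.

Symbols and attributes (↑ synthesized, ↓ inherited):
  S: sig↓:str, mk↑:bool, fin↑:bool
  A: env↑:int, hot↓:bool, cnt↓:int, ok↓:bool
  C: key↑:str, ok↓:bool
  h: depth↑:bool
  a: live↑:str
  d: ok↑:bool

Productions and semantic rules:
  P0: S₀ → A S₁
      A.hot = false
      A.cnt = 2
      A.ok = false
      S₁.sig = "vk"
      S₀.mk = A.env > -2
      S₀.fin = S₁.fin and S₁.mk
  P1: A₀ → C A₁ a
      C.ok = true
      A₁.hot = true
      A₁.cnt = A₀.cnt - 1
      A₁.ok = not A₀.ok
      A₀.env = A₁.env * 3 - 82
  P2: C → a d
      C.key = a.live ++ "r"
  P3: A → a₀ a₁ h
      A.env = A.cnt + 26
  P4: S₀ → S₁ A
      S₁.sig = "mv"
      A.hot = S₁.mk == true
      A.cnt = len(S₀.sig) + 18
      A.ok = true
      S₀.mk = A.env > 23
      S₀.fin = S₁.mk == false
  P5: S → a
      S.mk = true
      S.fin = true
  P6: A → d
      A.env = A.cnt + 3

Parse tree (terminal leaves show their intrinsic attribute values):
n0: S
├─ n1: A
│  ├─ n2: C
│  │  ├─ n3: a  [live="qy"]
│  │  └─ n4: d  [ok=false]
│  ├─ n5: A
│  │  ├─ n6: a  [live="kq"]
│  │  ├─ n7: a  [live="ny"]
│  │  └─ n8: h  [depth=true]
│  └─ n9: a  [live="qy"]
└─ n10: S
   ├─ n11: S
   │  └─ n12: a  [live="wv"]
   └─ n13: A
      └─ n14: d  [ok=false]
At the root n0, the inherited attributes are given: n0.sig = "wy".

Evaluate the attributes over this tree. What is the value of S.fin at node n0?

1. n0.sig = "wy"  [given at root]
2. n1.hot = false  [false]
3. n1.cnt = 2  [2]
4. n1.ok = false  [false]
5. n2.ok = true  [true]
6. n3.live = "qy"  [terminal]
7. n4.ok = false  [terminal]
8. n2.key = "qyr"  [a.live ++ "r"]
9. n5.hot = true  [true]
10. n5.cnt = 1  [A₀.cnt - 1]
11. n5.ok = true  [not A₀.ok]
12. n6.live = "kq"  [terminal]
13. n7.live = "ny"  [terminal]
14. n8.depth = true  [terminal]
15. n5.env = 27  [A.cnt + 26]
16. n9.live = "qy"  [terminal]
17. n1.env = -1  [A₁.env * 3 - 82]
18. n10.sig = "vk"  ["vk"]
19. n11.sig = "mv"  ["mv"]
20. n12.live = "wv"  [terminal]
21. n11.mk = true  [true]
22. n11.fin = true  [true]
23. n13.hot = true  [S₁.mk == true]
24. n13.cnt = 20  [len(S₀.sig) + 18]
25. n13.ok = true  [true]
26. n14.ok = false  [terminal]
27. n13.env = 23  [A.cnt + 3]
28. n10.mk = false  [A.env > 23]
29. n10.fin = false  [S₁.mk == false]
30. n0.mk = true  [A.env > -2]
31. n0.fin = false  [S₁.fin and S₁.mk]

false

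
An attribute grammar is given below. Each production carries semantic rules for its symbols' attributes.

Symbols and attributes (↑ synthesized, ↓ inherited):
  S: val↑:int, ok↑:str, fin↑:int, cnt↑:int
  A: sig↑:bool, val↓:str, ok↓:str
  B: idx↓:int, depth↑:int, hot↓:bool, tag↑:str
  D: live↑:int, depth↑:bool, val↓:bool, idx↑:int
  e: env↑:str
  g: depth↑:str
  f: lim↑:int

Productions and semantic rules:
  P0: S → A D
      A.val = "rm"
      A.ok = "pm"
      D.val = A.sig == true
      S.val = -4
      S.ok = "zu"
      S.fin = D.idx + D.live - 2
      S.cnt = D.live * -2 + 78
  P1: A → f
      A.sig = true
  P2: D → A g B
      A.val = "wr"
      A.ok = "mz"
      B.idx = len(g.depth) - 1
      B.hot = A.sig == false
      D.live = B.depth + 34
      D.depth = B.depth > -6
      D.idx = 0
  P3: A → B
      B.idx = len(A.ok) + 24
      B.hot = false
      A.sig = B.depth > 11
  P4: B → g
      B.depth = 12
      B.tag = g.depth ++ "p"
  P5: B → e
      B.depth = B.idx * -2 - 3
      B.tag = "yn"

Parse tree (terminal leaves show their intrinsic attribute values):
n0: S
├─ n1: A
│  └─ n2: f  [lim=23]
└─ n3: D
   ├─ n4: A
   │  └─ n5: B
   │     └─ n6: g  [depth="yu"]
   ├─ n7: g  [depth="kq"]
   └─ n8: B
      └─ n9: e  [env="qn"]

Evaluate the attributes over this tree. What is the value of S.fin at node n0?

27

1. n1.val = "rm"  ["rm"]
2. n1.ok = "pm"  ["pm"]
3. n2.lim = 23  [terminal]
4. n1.sig = true  [true]
5. n3.val = true  [A.sig == true]
6. n4.val = "wr"  ["wr"]
7. n4.ok = "mz"  ["mz"]
8. n5.idx = 26  [len(A.ok) + 24]
9. n5.hot = false  [false]
10. n6.depth = "yu"  [terminal]
11. n5.depth = 12  [12]
12. n5.tag = "yup"  [g.depth ++ "p"]
13. n4.sig = true  [B.depth > 11]
14. n7.depth = "kq"  [terminal]
15. n8.idx = 1  [len(g.depth) - 1]
16. n8.hot = false  [A.sig == false]
17. n9.env = "qn"  [terminal]
18. n8.depth = -5  [B.idx * -2 - 3]
19. n8.tag = "yn"  ["yn"]
20. n3.live = 29  [B.depth + 34]
21. n3.depth = true  [B.depth > -6]
22. n3.idx = 0  [0]
23. n0.val = -4  [-4]
24. n0.ok = "zu"  ["zu"]
25. n0.fin = 27  [D.idx + D.live - 2]
26. n0.cnt = 20  [D.live * -2 + 78]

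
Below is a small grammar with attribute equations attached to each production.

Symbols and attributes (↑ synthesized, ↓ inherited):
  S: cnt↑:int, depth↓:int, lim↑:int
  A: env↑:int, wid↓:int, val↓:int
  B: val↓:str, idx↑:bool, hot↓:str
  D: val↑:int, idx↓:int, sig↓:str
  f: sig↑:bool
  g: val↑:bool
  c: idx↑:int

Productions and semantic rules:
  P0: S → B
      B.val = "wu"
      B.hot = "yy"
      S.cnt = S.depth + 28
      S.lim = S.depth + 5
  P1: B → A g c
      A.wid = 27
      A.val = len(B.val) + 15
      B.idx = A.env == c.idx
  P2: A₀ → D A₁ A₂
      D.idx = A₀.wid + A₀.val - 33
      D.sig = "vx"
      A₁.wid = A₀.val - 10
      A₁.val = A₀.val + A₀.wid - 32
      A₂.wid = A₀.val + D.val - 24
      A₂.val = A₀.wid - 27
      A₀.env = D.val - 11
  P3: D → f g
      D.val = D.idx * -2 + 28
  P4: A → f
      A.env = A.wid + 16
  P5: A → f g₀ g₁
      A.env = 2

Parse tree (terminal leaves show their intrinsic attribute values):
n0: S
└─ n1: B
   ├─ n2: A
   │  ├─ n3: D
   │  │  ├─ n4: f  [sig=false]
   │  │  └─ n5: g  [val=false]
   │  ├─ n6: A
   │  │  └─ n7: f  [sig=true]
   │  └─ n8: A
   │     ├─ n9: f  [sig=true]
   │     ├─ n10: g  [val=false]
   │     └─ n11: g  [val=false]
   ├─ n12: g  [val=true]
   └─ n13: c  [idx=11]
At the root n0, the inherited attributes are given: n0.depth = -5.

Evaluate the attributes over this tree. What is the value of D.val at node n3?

1. n0.depth = -5  [given at root]
2. n1.val = "wu"  ["wu"]
3. n1.hot = "yy"  ["yy"]
4. n2.wid = 27  [27]
5. n2.val = 17  [len(B.val) + 15]
6. n3.idx = 11  [A₀.wid + A₀.val - 33]
7. n3.sig = "vx"  ["vx"]
8. n4.sig = false  [terminal]
9. n5.val = false  [terminal]
10. n3.val = 6  [D.idx * -2 + 28]
11. n6.wid = 7  [A₀.val - 10]
12. n6.val = 12  [A₀.val + A₀.wid - 32]
13. n7.sig = true  [terminal]
14. n6.env = 23  [A.wid + 16]
15. n8.wid = -1  [A₀.val + D.val - 24]
16. n8.val = 0  [A₀.wid - 27]
17. n9.sig = true  [terminal]
18. n10.val = false  [terminal]
19. n11.val = false  [terminal]
20. n8.env = 2  [2]
21. n2.env = -5  [D.val - 11]
22. n12.val = true  [terminal]
23. n13.idx = 11  [terminal]
24. n1.idx = false  [A.env == c.idx]
25. n0.cnt = 23  [S.depth + 28]
26. n0.lim = 0  [S.depth + 5]

6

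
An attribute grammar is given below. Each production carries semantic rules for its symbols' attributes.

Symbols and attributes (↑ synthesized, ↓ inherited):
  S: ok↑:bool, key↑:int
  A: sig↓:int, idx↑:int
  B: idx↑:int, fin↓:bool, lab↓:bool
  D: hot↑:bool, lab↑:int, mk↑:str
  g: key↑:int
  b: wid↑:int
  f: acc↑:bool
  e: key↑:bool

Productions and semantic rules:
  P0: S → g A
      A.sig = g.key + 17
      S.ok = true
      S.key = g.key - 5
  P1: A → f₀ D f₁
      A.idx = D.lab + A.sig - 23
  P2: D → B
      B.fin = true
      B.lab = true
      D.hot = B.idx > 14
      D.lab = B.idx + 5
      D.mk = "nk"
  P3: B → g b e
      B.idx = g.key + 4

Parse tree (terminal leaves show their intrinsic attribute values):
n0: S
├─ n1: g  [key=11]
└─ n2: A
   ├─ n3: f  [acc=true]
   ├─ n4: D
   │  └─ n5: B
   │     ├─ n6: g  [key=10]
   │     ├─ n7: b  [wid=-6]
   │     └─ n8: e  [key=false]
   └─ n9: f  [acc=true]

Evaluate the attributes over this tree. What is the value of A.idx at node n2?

1. n1.key = 11  [terminal]
2. n2.sig = 28  [g.key + 17]
3. n3.acc = true  [terminal]
4. n5.fin = true  [true]
5. n5.lab = true  [true]
6. n6.key = 10  [terminal]
7. n7.wid = -6  [terminal]
8. n8.key = false  [terminal]
9. n5.idx = 14  [g.key + 4]
10. n4.hot = false  [B.idx > 14]
11. n4.lab = 19  [B.idx + 5]
12. n4.mk = "nk"  ["nk"]
13. n9.acc = true  [terminal]
14. n2.idx = 24  [D.lab + A.sig - 23]
15. n0.ok = true  [true]
16. n0.key = 6  [g.key - 5]

24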